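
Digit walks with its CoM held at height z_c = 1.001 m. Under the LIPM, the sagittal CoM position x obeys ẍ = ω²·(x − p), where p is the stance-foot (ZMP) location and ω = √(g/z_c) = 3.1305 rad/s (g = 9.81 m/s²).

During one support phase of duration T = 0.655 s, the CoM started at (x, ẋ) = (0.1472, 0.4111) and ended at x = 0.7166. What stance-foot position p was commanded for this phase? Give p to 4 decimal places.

p = 0.1243

ωT = 3.1305·0.655 = 2.050477; cosh(ωT) = 3.950142, sinh(ωT) = 3.821469
x(T) = p + (x₀−p)·cosh(ωT) + (ẋ₀/ω)·sinh(ωT) ⇒ p·(1 − cosh) = x(T) − x₀·cosh − (ẋ₀/ω)·sinh
numerator   = 0.7166 − (0.1472)·3.950142 − (0.4111/3.1305)·3.821469 = -0.366700
denominator = 1 − 3.950142 = -2.950142
p = -0.366700 / -2.950142 = 0.1243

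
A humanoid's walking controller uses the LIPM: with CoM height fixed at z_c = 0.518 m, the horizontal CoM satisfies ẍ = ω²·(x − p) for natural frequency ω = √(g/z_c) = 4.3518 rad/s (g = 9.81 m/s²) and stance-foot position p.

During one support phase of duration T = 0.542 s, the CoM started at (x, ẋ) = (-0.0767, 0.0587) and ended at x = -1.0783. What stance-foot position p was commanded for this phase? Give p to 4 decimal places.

p = 0.1706

ωT = 4.3518·0.542 = 2.358676; cosh(ωT) = 5.335740, sinh(ωT) = 5.241194
x(T) = p + (x₀−p)·cosh(ωT) + (ẋ₀/ω)·sinh(ωT) ⇒ p·(1 − cosh) = x(T) − x₀·cosh − (ẋ₀/ω)·sinh
numerator   = -1.0783 − (-0.0767)·5.335740 − (0.0587/4.3518)·5.241194 = -0.739746
denominator = 1 − 5.335740 = -4.335740
p = -0.739746 / -4.335740 = 0.1706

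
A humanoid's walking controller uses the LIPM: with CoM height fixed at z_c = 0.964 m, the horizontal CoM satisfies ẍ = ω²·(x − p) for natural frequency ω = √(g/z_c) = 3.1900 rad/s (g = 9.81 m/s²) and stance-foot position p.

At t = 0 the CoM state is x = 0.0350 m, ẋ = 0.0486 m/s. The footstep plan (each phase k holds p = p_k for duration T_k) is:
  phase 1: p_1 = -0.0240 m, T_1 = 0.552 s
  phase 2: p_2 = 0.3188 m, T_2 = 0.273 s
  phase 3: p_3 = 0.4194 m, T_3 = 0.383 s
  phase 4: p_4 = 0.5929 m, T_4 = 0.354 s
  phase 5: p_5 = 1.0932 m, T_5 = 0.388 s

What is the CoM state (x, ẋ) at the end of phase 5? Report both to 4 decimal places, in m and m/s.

phase 1: p=-0.0240, T=0.552, ωT=1.760880, cosh=2.994724, sinh=2.822831; start (x,ẋ)=(0.035000, 0.048600) → end (x,ẋ)=(0.195695, 0.676829)
phase 2: p=0.3188, T=0.273, ωT=0.870870, cosh=1.403788, sinh=0.985201; start (x,ẋ)=(0.195695, 0.676829) → end (x,ẋ)=(0.355018, 0.563230)
phase 3: p=0.4194, T=0.383, ωT=1.221770, cosh=1.843948, sinh=1.549240; start (x,ẋ)=(0.355018, 0.563230) → end (x,ẋ)=(0.574219, 0.720388)
phase 4: p=0.5929, T=0.354, ωT=1.129260, cosh=1.708319, sinh=1.385047; start (x,ẋ)=(0.574219, 0.720388) → end (x,ẋ)=(0.873769, 1.148117)
phase 5: p=1.0932, T=0.388, ωT=1.237720, cosh=1.868894, sinh=1.578849; start (x,ẋ)=(0.873769, 1.148117) → end (x,ẋ)=(1.251351, 1.040535)

x = 1.2514, ẋ = 1.0405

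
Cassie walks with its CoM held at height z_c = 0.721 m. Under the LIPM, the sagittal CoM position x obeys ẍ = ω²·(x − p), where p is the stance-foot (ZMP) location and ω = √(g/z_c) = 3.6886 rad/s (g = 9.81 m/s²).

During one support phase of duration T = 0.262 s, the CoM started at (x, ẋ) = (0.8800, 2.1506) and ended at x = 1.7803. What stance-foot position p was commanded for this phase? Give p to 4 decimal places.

p = 0.3944

ωT = 3.6886·0.262 = 0.966413; cosh(ωT) = 1.504472, sinh(ωT) = 1.124027
x(T) = p + (x₀−p)·cosh(ωT) + (ẋ₀/ω)·sinh(ωT) ⇒ p·(1 − cosh) = x(T) − x₀·cosh − (ẋ₀/ω)·sinh
numerator   = 1.7803 − (0.8800)·1.504472 − (2.1506/3.6886)·1.124027 = -0.198988
denominator = 1 − 1.504472 = -0.504472
p = -0.198988 / -0.504472 = 0.3944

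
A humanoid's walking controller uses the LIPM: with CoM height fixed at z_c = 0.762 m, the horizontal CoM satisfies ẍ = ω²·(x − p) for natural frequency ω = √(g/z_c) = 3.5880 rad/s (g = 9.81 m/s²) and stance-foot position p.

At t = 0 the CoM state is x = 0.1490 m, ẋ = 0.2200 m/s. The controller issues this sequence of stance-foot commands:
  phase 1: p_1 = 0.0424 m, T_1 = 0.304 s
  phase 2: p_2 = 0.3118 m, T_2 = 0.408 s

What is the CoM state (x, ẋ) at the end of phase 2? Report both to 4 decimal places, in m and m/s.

phase 1: p=0.0424, T=0.304, ωT=1.090752, cosh=1.656238, sinh=1.320274; start (x,ẋ)=(0.149000, 0.220000) → end (x,ẋ)=(0.299908, 0.869352)
phase 2: p=0.3118, T=0.408, ωT=1.463904, cosh=2.277067, sinh=2.045736; start (x,ẋ)=(0.299908, 0.869352) → end (x,ẋ)=(0.780392, 1.892285)

x = 0.7804, ẋ = 1.8923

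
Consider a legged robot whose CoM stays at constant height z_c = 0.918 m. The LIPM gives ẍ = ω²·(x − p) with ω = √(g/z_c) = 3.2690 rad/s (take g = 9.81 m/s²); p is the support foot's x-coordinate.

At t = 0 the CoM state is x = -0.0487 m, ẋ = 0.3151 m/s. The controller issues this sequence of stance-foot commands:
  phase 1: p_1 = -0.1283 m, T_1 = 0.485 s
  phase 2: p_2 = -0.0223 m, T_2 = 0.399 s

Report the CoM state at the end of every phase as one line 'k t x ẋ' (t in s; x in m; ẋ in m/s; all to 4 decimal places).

phase 1: p=-0.1283, T=0.485, ωT=1.585465, cosh=2.543207, sinh=2.338354; start (x,ẋ)=(-0.048700, 0.315100) → end (x,ẋ)=(0.299534, 1.409833)
phase 2: p=-0.0223, T=0.399, ωT=1.304331, cosh=1.978288, sinh=1.706934; start (x,ẋ)=(0.299534, 1.409833) → end (x,ẋ)=(1.350536, 4.584880)

1 0.4850 0.2995 1.4098
2 0.8840 1.3505 4.5849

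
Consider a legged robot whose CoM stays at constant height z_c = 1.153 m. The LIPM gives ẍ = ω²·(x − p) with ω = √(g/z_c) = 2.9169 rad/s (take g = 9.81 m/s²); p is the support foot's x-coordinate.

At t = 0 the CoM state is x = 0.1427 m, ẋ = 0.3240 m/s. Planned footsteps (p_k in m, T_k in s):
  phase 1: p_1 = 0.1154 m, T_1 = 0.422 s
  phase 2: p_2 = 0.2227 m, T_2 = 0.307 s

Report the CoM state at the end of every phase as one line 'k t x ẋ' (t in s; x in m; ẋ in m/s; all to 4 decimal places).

phase 1: p=0.1154, T=0.422, ωT=1.230932, cosh=1.858220, sinh=1.566199; start (x,ẋ)=(0.142700, 0.324000) → end (x,ẋ)=(0.340098, 0.726782)
phase 2: p=0.2227, T=0.307, ωT=0.895488, cosh=1.428470, sinh=1.020061; start (x,ẋ)=(0.340098, 0.726782) → end (x,ẋ)=(0.644560, 1.387493)

1 0.4220 0.3401 0.7268
2 0.7290 0.6446 1.3875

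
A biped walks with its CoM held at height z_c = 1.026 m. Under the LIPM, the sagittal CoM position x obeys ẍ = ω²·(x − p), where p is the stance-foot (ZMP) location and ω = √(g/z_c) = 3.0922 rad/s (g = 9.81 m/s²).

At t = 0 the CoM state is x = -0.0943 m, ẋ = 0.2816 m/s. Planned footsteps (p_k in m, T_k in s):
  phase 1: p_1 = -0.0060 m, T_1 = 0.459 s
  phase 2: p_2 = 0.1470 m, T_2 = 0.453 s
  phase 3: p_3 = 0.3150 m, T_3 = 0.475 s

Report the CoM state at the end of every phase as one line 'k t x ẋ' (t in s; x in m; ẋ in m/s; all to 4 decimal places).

phase 1: p=-0.0060, T=0.459, ωT=1.419320, cosh=2.188093, sinh=1.946214; start (x,ẋ)=(-0.094300, 0.281600) → end (x,ẋ)=(-0.021971, 0.084770)
phase 2: p=0.1470, T=0.453, ωT=1.400767, cosh=2.152359, sinh=1.905951; start (x,ẋ)=(-0.021971, 0.084770) → end (x,ẋ)=(-0.164436, -0.813389)
phase 3: p=0.3150, T=0.475, ωT=1.468795, cosh=2.287100, sinh=2.056897; start (x,ẋ)=(-0.164436, -0.813389) → end (x,ẋ)=(-1.322576, -4.909678)

1 0.4590 -0.0220 0.0848
2 0.9120 -0.1644 -0.8134
3 1.3870 -1.3226 -4.9097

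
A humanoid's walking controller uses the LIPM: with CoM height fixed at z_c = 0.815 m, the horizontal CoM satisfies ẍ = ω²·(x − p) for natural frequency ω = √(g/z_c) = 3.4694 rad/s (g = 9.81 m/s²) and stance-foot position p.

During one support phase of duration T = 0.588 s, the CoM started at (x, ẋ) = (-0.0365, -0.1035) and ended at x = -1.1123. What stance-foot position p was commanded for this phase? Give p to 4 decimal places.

p = 0.2944

ωT = 3.4694·0.588 = 2.040007; cosh(ωT) = 3.910346, sinh(ωT) = 3.780318
x(T) = p + (x₀−p)·cosh(ωT) + (ẋ₀/ω)·sinh(ωT) ⇒ p·(1 − cosh) = x(T) − x₀·cosh − (ẋ₀/ω)·sinh
numerator   = -1.1123 − (-0.0365)·3.910346 − (-0.1035/3.4694)·3.780318 = -0.856797
denominator = 1 − 3.910346 = -2.910346
p = -0.856797 / -2.910346 = 0.2944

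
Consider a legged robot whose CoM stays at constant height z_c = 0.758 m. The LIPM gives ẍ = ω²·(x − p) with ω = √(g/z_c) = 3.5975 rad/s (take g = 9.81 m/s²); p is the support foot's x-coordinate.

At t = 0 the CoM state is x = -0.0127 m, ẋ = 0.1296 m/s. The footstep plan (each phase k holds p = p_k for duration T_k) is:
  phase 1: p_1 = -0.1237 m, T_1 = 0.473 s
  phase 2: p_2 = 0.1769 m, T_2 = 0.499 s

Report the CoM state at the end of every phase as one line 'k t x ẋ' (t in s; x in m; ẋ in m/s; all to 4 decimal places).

phase 1: p=-0.1237, T=0.473, ωT=1.701618, cosh=2.832598, sinh=2.650210; start (x,ẋ)=(-0.012700, 0.129600) → end (x,ẋ)=(0.286192, 1.425393)
phase 2: p=0.1769, T=0.499, ωT=1.795153, cosh=3.093247, sinh=2.927145; start (x,ẋ)=(0.286192, 1.425393) → end (x,ẋ)=(1.674755, 5.559986)

1 0.4730 0.2862 1.4254
2 0.9720 1.6748 5.5600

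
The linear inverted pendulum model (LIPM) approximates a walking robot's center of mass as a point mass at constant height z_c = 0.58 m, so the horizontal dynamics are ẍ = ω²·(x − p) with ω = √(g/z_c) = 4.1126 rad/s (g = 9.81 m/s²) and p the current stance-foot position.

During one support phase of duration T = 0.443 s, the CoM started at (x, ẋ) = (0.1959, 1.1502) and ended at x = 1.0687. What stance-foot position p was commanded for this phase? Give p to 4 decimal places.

ωT = 4.1126·0.443 = 1.821882; cosh(ωT) = 3.172602, sinh(ωT) = 3.010881
x(T) = p + (x₀−p)·cosh(ωT) + (ẋ₀/ω)·sinh(ωT) ⇒ p·(1 − cosh) = x(T) − x₀·cosh − (ẋ₀/ω)·sinh
numerator   = 1.0687 − (0.1959)·3.172602 − (1.1502/4.1126)·3.010881 = -0.394887
denominator = 1 − 3.172602 = -2.172602
p = -0.394887 / -2.172602 = 0.1818

p = 0.1818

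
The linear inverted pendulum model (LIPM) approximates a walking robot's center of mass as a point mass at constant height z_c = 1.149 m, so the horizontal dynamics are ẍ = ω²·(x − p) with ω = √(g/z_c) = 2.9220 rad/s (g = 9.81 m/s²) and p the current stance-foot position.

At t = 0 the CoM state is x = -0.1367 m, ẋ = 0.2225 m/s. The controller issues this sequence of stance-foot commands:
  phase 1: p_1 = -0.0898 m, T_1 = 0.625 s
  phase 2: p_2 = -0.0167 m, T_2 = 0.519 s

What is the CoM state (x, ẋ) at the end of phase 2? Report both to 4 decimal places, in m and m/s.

phase 1: p=-0.0898, T=0.625, ωT=1.826250, cosh=3.185785, sinh=3.024769; start (x,ẋ)=(-0.136700, 0.222500) → end (x,ẋ)=(-0.008888, 0.294317)
phase 2: p=-0.0167, T=0.519, ωT=1.516518, cosh=2.387904, sinh=2.168429; start (x,ẋ)=(-0.008888, 0.294317) → end (x,ẋ)=(0.220369, 0.752301)

x = 0.2204, ẋ = 0.7523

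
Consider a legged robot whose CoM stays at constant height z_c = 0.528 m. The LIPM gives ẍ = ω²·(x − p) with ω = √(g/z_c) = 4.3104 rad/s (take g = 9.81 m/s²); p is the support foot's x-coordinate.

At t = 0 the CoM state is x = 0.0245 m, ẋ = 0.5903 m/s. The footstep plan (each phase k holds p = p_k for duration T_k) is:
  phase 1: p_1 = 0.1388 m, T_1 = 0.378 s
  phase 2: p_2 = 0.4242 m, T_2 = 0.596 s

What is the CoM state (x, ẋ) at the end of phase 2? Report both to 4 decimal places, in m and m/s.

x = -0.6974, ẋ = -4.7238

phase 1: p=0.1388, T=0.378, ωT=1.629331, cosh=2.648262, sinh=2.452201; start (x,ẋ)=(0.024500, 0.590300) → end (x,ẋ)=(0.171927, 0.355122)
phase 2: p=0.4242, T=0.596, ωT=2.568998, cosh=6.564678, sinh=6.488066; start (x,ẋ)=(0.171927, 0.355122) → end (x,ẋ)=(-0.697356, -4.723839)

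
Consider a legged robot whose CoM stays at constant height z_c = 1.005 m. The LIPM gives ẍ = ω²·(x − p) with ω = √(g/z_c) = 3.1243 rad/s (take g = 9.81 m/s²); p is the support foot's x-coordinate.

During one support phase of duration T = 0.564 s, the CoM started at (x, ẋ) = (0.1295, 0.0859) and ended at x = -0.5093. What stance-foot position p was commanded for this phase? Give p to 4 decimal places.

p = 0.4881

ωT = 3.1243·0.564 = 1.762105; cosh(ωT) = 2.998185, sinh(ωT) = 2.826502
x(T) = p + (x₀−p)·cosh(ωT) + (ẋ₀/ω)·sinh(ωT) ⇒ p·(1 − cosh) = x(T) − x₀·cosh − (ẋ₀/ω)·sinh
numerator   = -0.5093 − (0.1295)·2.998185 − (0.0859/3.1243)·2.826502 = -0.975277
denominator = 1 − 2.998185 = -1.998185
p = -0.975277 / -1.998185 = 0.4881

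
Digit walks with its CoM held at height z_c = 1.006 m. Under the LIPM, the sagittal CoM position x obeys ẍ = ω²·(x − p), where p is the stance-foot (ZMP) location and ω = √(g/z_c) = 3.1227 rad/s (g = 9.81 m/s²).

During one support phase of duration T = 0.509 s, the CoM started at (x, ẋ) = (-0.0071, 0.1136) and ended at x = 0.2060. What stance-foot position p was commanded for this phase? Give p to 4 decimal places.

p = -0.0893

ωT = 3.1227·0.509 = 1.589454; cosh(ωT) = 2.552555, sinh(ωT) = 2.348518
x(T) = p + (x₀−p)·cosh(ωT) + (ẋ₀/ω)·sinh(ωT) ⇒ p·(1 − cosh) = x(T) − x₀·cosh − (ẋ₀/ω)·sinh
numerator   = 0.2060 − (-0.0071)·2.552555 − (0.1136/3.1227)·2.348518 = 0.138687
denominator = 1 − 2.552555 = -1.552555
p = 0.138687 / -1.552555 = -0.0893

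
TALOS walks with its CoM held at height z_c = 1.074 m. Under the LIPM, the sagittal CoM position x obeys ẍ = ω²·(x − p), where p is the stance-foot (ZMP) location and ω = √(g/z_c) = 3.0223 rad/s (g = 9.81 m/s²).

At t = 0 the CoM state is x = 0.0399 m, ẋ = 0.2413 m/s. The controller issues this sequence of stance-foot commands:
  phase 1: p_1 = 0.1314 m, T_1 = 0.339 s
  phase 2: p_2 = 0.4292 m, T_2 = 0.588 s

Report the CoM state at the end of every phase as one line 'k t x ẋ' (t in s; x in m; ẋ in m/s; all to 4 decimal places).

phase 1: p=0.1314, T=0.339, ωT=1.024560, cosh=1.572412, sinh=1.213457; start (x,ẋ)=(0.039900, 0.241300) → end (x,ẋ)=(0.084407, 0.043853)
phase 2: p=0.4292, T=0.588, ωT=1.777112, cosh=3.040942, sinh=2.871816; start (x,ẋ)=(0.084407, 0.043853) → end (x,ẋ)=(-0.577627, -2.859277)

1 0.3390 0.0844 0.0439
2 0.9270 -0.5776 -2.8593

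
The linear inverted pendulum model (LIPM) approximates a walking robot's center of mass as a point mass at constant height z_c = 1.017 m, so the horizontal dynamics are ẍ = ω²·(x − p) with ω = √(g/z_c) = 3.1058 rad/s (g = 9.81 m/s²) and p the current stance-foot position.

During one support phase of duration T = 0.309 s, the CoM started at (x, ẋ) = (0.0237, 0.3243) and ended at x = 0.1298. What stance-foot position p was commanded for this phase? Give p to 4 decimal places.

p = 0.0443

ωT = 3.1058·0.309 = 0.959692; cosh(ωT) = 1.496952, sinh(ωT) = 1.113941
x(T) = p + (x₀−p)·cosh(ωT) + (ẋ₀/ω)·sinh(ωT) ⇒ p·(1 − cosh) = x(T) − x₀·cosh − (ẋ₀/ω)·sinh
numerator   = 0.1298 − (0.0237)·1.496952 − (0.3243/3.1058)·1.113941 = -0.021993
denominator = 1 − 1.496952 = -0.496952
p = -0.021993 / -0.496952 = 0.0443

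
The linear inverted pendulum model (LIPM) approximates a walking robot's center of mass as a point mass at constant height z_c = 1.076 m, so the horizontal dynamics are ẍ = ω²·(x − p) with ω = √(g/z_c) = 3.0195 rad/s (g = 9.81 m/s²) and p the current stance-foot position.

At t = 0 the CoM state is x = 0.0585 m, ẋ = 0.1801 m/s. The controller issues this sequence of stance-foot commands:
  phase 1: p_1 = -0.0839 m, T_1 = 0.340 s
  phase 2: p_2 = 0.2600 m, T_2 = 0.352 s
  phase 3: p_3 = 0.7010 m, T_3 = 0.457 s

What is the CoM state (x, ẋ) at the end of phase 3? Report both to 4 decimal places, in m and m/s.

x = 1.0218, ẋ = 1.3862

phase 1: p=-0.0839, T=0.340, ωT=1.026630, cosh=1.574927, sinh=1.216715; start (x,ẋ)=(0.058500, 0.180100) → end (x,ẋ)=(0.212941, 0.806804)
phase 2: p=0.2600, T=0.352, ωT=1.062864, cosh=1.620057, sinh=1.274592; start (x,ẋ)=(0.212941, 0.806804) → end (x,ẋ)=(0.524330, 1.125957)
phase 3: p=0.7010, T=0.457, ωT=1.379911, cosh=2.113075, sinh=1.861475; start (x,ẋ)=(0.524330, 1.125957) → end (x,ẋ)=(1.021819, 1.386221)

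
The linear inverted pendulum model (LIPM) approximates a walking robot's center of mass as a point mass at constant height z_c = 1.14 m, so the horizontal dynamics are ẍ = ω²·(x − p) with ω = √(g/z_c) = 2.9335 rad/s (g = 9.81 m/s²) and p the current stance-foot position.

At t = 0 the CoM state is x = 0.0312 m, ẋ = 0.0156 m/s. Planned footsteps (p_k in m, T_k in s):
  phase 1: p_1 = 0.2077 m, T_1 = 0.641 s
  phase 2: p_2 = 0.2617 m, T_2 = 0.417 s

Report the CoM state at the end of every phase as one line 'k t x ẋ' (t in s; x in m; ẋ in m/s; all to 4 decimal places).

phase 1: p=0.2077, T=0.641, ωT=1.880374, cosh=3.354243, sinh=3.201710; start (x,ẋ)=(0.031200, 0.015600) → end (x,ẋ)=(-0.367298, -1.605400)
phase 2: p=0.2617, T=0.417, ωT=1.223270, cosh=1.846273, sinh=1.552007; start (x,ẋ)=(-0.367298, -1.605400) → end (x,ẋ)=(-1.748960, -5.827715)

1 0.6410 -0.3673 -1.6054
2 1.0580 -1.7490 -5.8277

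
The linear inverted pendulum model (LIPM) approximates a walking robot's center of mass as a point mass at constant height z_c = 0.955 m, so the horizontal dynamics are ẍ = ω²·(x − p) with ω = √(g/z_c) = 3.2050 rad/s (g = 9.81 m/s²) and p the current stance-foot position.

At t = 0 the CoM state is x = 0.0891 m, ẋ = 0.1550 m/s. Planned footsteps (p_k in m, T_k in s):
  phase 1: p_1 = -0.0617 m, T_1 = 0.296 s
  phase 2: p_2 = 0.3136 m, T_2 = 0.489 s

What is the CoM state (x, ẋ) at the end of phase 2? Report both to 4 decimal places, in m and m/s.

phase 1: p=-0.0617, T=0.296, ωT=0.948680, cosh=1.484775, sinh=1.097523; start (x,ẋ)=(0.089100, 0.155000) → end (x,ẋ)=(0.215282, 0.760589)
phase 2: p=0.3136, T=0.489, ωT=1.567245, cosh=2.501022, sinh=2.292402; start (x,ẋ)=(0.215282, 0.760589) → end (x,ẋ)=(0.611723, 1.179895)

x = 0.6117, ẋ = 1.1799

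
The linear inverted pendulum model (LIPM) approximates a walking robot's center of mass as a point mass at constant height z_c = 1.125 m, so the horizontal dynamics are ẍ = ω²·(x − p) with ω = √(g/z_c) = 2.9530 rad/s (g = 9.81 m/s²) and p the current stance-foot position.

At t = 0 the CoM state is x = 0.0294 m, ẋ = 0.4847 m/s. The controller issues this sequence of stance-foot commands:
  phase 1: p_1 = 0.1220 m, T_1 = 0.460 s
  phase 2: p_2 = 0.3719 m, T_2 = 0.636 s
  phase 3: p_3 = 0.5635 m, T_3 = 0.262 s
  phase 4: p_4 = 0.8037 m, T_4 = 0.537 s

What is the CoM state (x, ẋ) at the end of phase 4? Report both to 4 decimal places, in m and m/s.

x = 0.1496, ẋ = -1.7194

phase 1: p=0.1220, T=0.460, ωT=1.358380, cosh=2.073482, sinh=1.816405; start (x,ẋ)=(0.029400, 0.484700) → end (x,ẋ)=(0.228137, 0.508325)
phase 2: p=0.3719, T=0.636, ωT=1.878108, cosh=3.346998, sinh=3.194119; start (x,ẋ)=(0.228137, 0.508325) → end (x,ẋ)=(0.440556, 0.345355)
phase 3: p=0.5635, T=0.262, ωT=0.773686, cosh=1.314526, sinh=0.853216; start (x,ẋ)=(0.440556, 0.345355) → end (x,ẋ)=(0.501671, 0.144215)
phase 4: p=0.8037, T=0.537, ωT=1.585761, cosh=2.543899, sinh=2.339107; start (x,ẋ)=(0.501671, 0.144215) → end (x,ẋ)=(0.149603, -1.719363)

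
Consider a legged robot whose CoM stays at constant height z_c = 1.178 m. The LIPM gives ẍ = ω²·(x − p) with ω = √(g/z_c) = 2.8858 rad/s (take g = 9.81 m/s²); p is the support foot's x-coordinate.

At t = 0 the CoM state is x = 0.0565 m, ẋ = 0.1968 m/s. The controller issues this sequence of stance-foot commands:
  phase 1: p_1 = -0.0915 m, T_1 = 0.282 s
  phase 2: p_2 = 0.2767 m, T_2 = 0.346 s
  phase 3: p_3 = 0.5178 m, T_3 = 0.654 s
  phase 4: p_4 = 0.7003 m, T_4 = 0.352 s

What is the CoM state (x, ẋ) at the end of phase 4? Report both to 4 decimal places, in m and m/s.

phase 1: p=-0.0915, T=0.282, ωT=0.813796, cosh=1.349815, sinh=0.906642; start (x,ẋ)=(0.056500, 0.196800) → end (x,ẋ)=(0.170102, 0.652869)
phase 2: p=0.2767, T=0.346, ωT=0.998487, cosh=1.541304, sinh=1.172868; start (x,ẋ)=(0.170102, 0.652869) → end (x,ẋ)=(0.377744, 0.645471)
phase 3: p=0.5178, T=0.654, ωT=1.887313, cosh=3.376543, sinh=3.225065; start (x,ẋ)=(0.377744, 0.645471) → end (x,ẋ)=(0.766248, 0.875969)
phase 4: p=0.7003, T=0.352, ωT=1.015802, cosh=1.561844, sinh=1.199732; start (x,ẋ)=(0.766248, 0.875969) → end (x,ẋ)=(1.167473, 1.596452)

x = 1.1675, ẋ = 1.5965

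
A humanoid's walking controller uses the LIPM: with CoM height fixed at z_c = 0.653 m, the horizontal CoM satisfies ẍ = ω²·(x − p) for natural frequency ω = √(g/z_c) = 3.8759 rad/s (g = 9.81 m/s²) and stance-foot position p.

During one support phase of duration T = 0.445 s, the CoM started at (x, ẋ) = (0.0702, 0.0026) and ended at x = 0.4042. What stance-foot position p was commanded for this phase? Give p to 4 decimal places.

p = -0.1051

ωT = 3.8759·0.445 = 1.724776; cosh(ωT) = 2.894737, sinh(ωT) = 2.716524
x(T) = p + (x₀−p)·cosh(ωT) + (ẋ₀/ω)·sinh(ωT) ⇒ p·(1 − cosh) = x(T) − x₀·cosh − (ẋ₀/ω)·sinh
numerator   = 0.4042 − (0.0702)·2.894737 − (0.0026/3.8759)·2.716524 = 0.199167
denominator = 1 − 2.894737 = -1.894737
p = 0.199167 / -1.894737 = -0.1051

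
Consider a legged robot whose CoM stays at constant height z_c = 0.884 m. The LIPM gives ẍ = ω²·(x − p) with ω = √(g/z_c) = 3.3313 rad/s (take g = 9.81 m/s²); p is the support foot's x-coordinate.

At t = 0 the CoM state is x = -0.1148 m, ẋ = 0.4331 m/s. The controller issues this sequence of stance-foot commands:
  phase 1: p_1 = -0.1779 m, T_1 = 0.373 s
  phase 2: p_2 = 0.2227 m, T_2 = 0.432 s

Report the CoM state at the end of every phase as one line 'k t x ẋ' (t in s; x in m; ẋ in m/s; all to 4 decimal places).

phase 1: p=-0.1779, T=0.373, ωT=1.242575, cosh=1.876581, sinh=1.587941; start (x,ẋ)=(-0.114800, 0.433100) → end (x,ẋ)=(0.146959, 1.146541)
phase 2: p=0.2227, T=0.432, ωT=1.439122, cosh=2.227063, sinh=1.989927; start (x,ẋ)=(0.146959, 1.146541) → end (x,ẋ)=(0.738898, 2.051331)

1 0.3730 0.1470 1.1465
2 0.8050 0.7389 2.0513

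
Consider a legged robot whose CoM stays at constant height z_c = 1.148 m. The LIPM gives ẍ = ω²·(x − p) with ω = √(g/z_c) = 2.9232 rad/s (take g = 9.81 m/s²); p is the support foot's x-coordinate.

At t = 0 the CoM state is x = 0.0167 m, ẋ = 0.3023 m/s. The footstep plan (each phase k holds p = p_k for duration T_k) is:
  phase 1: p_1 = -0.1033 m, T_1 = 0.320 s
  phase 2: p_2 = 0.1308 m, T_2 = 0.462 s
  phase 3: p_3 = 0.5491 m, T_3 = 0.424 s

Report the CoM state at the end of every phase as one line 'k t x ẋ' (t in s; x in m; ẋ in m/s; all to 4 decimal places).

phase 1: p=-0.1033, T=0.320, ωT=0.935424, cosh=1.470357, sinh=1.077937; start (x,ẋ)=(0.016700, 0.302300) → end (x,ẋ)=(0.184617, 0.822612)
phase 2: p=0.1308, T=0.462, ωT=1.350518, cosh=2.059266, sinh=1.800160; start (x,ẋ)=(0.184617, 0.822612) → end (x,ẋ)=(0.748202, 1.977172)
phase 3: p=0.5491, T=0.424, ωT=1.239437, cosh=1.871608, sinh=1.582060; start (x,ẋ)=(0.748202, 1.977172) → end (x,ẋ)=(1.991803, 4.621274)

1 0.3200 0.1846 0.8226
2 0.7820 0.7482 1.9772
3 1.2060 1.9918 4.6213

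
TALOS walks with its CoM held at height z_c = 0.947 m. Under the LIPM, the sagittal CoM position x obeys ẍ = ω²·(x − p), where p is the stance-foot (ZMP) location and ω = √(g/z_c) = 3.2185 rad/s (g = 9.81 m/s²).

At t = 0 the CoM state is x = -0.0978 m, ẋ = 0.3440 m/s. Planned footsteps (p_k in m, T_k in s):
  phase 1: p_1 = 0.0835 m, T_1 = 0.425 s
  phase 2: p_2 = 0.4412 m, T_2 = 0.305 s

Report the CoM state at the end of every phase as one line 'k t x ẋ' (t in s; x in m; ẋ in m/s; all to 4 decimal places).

phase 1: p=0.0835, T=0.425, ωT=1.367862, cosh=2.090799, sinh=1.836149; start (x,ẋ)=(-0.097800, 0.344000) → end (x,ẋ)=(-0.099311, -0.352184)
phase 2: p=0.4412, T=0.305, ωT=0.981642, cosh=1.521766, sinh=1.147071; start (x,ẋ)=(-0.099311, -0.352184) → end (x,ẋ)=(-0.506848, -2.531423)

1 0.4250 -0.0993 -0.3522
2 0.7300 -0.5068 -2.5314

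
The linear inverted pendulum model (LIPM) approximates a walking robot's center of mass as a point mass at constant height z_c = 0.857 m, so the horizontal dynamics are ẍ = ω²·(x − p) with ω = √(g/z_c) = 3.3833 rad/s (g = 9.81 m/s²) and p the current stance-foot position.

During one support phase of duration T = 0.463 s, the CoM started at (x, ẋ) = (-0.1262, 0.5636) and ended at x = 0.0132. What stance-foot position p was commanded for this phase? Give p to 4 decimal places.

p = 0.0353

ωT = 3.3833·0.463 = 1.566468; cosh(ωT) = 2.499241, sinh(ωT) = 2.290460
x(T) = p + (x₀−p)·cosh(ωT) + (ẋ₀/ω)·sinh(ωT) ⇒ p·(1 − cosh) = x(T) − x₀·cosh − (ẋ₀/ω)·sinh
numerator   = 0.0132 − (-0.1262)·2.499241 − (0.5636/3.3833)·2.290460 = -0.052947
denominator = 1 − 2.499241 = -1.499241
p = -0.052947 / -1.499241 = 0.0353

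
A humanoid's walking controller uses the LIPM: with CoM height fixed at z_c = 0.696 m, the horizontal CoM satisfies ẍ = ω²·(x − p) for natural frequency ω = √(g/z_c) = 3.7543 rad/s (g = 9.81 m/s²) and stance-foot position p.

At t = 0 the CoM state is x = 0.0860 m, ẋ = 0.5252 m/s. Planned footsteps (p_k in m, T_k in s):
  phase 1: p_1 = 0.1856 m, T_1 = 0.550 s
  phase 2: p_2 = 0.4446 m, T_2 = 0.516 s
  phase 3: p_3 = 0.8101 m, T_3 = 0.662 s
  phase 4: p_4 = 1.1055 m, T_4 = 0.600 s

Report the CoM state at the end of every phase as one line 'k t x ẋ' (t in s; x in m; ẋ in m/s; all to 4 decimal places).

1 0.5500 0.3293 0.6534
2 1.0660 0.6273 0.8426
3 1.7280 1.0434 1.0033
4 2.3280 2.0641 3.7288

phase 1: p=0.1856, T=0.550, ωT=2.064865, cosh=4.005534, sinh=3.878699; start (x,ẋ)=(0.086000, 0.525200) → end (x,ẋ)=(0.329251, 0.653351)
phase 2: p=0.4446, T=0.516, ωT=1.937219, cosh=3.541764, sinh=3.397660; start (x,ẋ)=(0.329251, 0.653351) → end (x,ẋ)=(0.627348, 0.842648)
phase 3: p=0.8101, T=0.662, ωT=2.485347, cosh=6.044289, sinh=5.960992; start (x,ẋ)=(0.627348, 0.842648) → end (x,ẋ)=(1.043434, 1.003345)
phase 4: p=1.1055, T=0.600, ωT=2.252580, cosh=4.808687, sinh=4.703559; start (x,ẋ)=(1.043434, 1.003345) → end (x,ẋ)=(2.064080, 3.728771)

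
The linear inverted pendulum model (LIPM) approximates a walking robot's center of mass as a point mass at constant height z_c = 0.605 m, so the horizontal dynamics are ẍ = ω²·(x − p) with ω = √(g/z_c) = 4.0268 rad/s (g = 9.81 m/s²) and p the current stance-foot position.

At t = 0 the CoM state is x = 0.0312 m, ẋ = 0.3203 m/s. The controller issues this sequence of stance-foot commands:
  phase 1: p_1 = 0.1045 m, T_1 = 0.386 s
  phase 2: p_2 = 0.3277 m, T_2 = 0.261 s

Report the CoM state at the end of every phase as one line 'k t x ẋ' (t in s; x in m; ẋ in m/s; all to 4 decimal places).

phase 1: p=0.1045, T=0.386, ωT=1.554345, cosh=2.471656, sinh=2.260329; start (x,ẋ)=(0.031200, 0.320300) → end (x,ẋ)=(0.103119, 0.124503)
phase 2: p=0.3277, T=0.261, ωT=1.050995, cosh=1.605043, sinh=1.255453; start (x,ẋ)=(0.103119, 0.124503) → end (x,ẋ)=(0.006054, -0.935528)

1 0.3860 0.1031 0.1245
2 0.6470 0.0061 -0.9355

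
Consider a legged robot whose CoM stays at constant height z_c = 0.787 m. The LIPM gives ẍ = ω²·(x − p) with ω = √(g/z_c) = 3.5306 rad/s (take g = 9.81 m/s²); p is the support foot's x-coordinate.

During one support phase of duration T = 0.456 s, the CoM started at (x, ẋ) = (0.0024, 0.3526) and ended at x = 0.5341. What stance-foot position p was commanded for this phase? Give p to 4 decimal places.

p = -0.1799

ωT = 3.5306·0.456 = 1.609954; cosh(ωT) = 2.601238, sinh(ωT) = 2.401341
x(T) = p + (x₀−p)·cosh(ωT) + (ẋ₀/ω)·sinh(ωT) ⇒ p·(1 − cosh) = x(T) − x₀·cosh − (ẋ₀/ω)·sinh
numerator   = 0.5341 − (0.0024)·2.601238 − (0.3526/3.5306)·2.401341 = 0.288036
denominator = 1 − 2.601238 = -1.601238
p = 0.288036 / -1.601238 = -0.1799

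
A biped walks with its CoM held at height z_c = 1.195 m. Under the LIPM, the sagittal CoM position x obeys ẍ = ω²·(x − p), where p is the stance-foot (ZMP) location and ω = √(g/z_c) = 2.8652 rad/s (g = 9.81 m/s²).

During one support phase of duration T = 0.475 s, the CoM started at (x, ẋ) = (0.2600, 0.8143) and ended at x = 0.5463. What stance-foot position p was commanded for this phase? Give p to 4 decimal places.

p = 0.4747

ωT = 2.8652·0.475 = 1.360970; cosh(ωT) = 2.078193, sinh(ωT) = 1.821781
x(T) = p + (x₀−p)·cosh(ωT) + (ẋ₀/ω)·sinh(ωT) ⇒ p·(1 − cosh) = x(T) − x₀·cosh − (ẋ₀/ω)·sinh
numerator   = 0.5463 − (0.2600)·2.078193 − (0.8143/2.8652)·1.821781 = -0.511787
denominator = 1 − 2.078193 = -1.078193
p = -0.511787 / -1.078193 = 0.4747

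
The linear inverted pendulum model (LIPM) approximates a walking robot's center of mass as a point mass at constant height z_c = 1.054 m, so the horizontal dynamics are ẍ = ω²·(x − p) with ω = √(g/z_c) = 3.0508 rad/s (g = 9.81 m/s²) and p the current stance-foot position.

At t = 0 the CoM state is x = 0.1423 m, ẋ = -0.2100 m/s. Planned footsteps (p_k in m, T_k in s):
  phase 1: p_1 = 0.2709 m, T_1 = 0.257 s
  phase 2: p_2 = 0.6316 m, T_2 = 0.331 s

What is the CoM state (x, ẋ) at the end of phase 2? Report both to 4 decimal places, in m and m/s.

phase 1: p=0.2709, T=0.257, ωT=0.784056, cosh=1.323444, sinh=0.866893; start (x,ẋ)=(0.142300, -0.210000) → end (x,ẋ)=(0.041033, -0.618034)
phase 2: p=0.6316, T=0.331, ωT=1.009815, cosh=1.554690, sinh=1.190403; start (x,ẋ)=(0.041033, -0.618034) → end (x,ẋ)=(-0.527701, -3.105602)

x = -0.5277, ẋ = -3.1056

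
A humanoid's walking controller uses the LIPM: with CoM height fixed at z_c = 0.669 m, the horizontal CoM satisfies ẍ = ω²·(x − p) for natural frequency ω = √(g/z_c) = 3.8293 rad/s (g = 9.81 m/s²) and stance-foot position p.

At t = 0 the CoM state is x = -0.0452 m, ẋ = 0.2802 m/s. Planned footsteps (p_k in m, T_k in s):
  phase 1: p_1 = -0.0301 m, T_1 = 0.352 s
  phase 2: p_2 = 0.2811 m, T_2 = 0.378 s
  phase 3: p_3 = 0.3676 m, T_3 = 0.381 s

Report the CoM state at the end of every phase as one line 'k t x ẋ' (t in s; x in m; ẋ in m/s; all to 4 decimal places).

1 0.3520 0.0702 0.4719
2 0.7300 0.0554 -0.5632
3 1.1110 -0.6393 -3.7088

phase 1: p=-0.0301, T=0.352, ωT=1.347914, cosh=2.054584, sinh=1.794802; start (x,ẋ)=(-0.045200, 0.280200) → end (x,ẋ)=(0.070206, 0.471915)
phase 2: p=0.2811, T=0.378, ωT=1.447475, cosh=2.243764, sinh=2.008601; start (x,ẋ)=(0.070206, 0.471915) → end (x,ẋ)=(0.055440, -0.563232)
phase 3: p=0.3676, T=0.381, ωT=1.458963, cosh=2.266988, sinh=2.034510; start (x,ẋ)=(0.055440, -0.563232) → end (x,ẋ)=(-0.639310, -3.708804)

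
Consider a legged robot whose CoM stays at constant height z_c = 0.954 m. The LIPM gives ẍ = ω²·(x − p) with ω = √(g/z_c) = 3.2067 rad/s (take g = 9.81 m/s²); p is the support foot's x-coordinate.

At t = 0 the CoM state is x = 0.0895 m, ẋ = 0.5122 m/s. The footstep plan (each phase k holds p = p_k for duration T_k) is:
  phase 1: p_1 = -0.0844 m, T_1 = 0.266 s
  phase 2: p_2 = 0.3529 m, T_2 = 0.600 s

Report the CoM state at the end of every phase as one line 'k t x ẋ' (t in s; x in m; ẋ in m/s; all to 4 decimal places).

1 0.2660 0.3101 1.2456
2 0.8660 1.5048 3.8958

phase 1: p=-0.0844, T=0.266, ωT=0.852982, cosh=1.386388, sinh=0.960246; start (x,ẋ)=(0.089500, 0.512200) → end (x,ẋ)=(0.310071, 1.245585)
phase 2: p=0.3529, T=0.600, ωT=1.924020, cosh=3.497226, sinh=3.351208; start (x,ẋ)=(0.310071, 1.245585) → end (x,ẋ)=(1.504834, 3.895840)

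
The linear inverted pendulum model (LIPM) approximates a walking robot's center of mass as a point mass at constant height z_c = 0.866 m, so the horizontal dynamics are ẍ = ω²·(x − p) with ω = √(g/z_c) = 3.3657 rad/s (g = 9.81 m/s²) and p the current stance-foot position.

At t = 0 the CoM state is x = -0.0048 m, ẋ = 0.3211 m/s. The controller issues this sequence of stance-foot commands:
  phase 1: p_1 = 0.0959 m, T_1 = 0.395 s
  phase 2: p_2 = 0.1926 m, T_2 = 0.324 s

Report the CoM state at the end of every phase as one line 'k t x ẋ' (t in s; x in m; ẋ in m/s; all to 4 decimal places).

phase 1: p=0.0959, T=0.395, ωT=1.329452, cosh=2.021796, sinh=1.757174; start (x,ẋ)=(-0.004800, 0.321100) → end (x,ẋ)=(0.059946, 0.053647)
phase 2: p=0.1926, T=0.324, ωT=1.090487, cosh=1.655888, sinh=1.319835; start (x,ẋ)=(0.059946, 0.053647) → end (x,ẋ)=(-0.006023, -0.500439)

1 0.3950 0.0599 0.0536
2 0.7190 -0.0060 -0.5004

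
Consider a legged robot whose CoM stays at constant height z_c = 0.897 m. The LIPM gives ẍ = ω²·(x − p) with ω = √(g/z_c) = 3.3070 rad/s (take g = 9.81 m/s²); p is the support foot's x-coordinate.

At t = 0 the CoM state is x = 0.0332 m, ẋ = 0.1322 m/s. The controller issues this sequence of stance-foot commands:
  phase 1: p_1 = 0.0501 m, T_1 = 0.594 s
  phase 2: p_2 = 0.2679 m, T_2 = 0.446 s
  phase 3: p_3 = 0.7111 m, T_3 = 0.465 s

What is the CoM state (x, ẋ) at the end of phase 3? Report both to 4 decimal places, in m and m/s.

x = -0.9151, ẋ = -5.0263

phase 1: p=0.0501, T=0.594, ωT=1.964358, cosh=3.635290, sinh=3.495044; start (x,ẋ)=(0.033200, 0.132200) → end (x,ẋ)=(0.128381, 0.285253)
phase 2: p=0.2679, T=0.446, ωT=1.474922, cosh=2.299746, sinh=2.070949; start (x,ẋ)=(0.128381, 0.285253) → end (x,ẋ)=(0.125676, -0.299505)
phase 3: p=0.7111, T=0.465, ωT=1.537755, cosh=2.434496, sinh=2.219634; start (x,ẋ)=(0.125676, -0.299505) → end (x,ẋ)=(-0.915138, -5.026348)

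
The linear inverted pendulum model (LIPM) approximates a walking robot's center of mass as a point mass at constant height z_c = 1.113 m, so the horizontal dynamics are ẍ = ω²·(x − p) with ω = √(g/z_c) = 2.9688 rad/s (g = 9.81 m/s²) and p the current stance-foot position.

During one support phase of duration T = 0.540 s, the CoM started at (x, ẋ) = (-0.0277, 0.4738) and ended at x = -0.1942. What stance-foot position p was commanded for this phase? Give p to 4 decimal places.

ωT = 2.9688·0.540 = 1.603152; cosh(ωT) = 2.584965, sinh(ωT) = 2.383704
x(T) = p + (x₀−p)·cosh(ωT) + (ẋ₀/ω)·sinh(ωT) ⇒ p·(1 − cosh) = x(T) − x₀·cosh − (ẋ₀/ω)·sinh
numerator   = -0.1942 − (-0.0277)·2.584965 − (0.4738/2.9688)·2.383704 = -0.503019
denominator = 1 − 2.584965 = -1.584965
p = -0.503019 / -1.584965 = 0.3174

p = 0.3174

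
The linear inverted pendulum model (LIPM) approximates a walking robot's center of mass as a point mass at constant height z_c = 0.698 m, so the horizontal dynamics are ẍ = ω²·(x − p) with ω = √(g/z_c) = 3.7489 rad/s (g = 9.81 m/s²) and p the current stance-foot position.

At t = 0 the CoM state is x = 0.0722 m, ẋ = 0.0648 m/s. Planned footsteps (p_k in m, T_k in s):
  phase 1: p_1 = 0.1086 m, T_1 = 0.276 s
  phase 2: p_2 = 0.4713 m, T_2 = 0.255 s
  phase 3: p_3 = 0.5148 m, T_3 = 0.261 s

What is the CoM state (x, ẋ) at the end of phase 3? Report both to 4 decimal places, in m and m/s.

x = -1.0199, ẋ = -5.4854

phase 1: p=0.1086, T=0.276, ωT=1.034696, cosh=1.584793, sinh=1.229459; start (x,ẋ)=(0.072200, 0.064800) → end (x,ẋ)=(0.072165, -0.065077)
phase 2: p=0.4713, T=0.255, ωT=0.955970, cosh=1.492815, sinh=1.108376; start (x,ẋ)=(0.072165, -0.065077) → end (x,ẋ)=(-0.143775, -1.755631)
phase 3: p=0.5148, T=0.261, ωT=0.978463, cosh=1.518126, sinh=1.142238; start (x,ẋ)=(-0.143775, -1.755631) → end (x,ẋ)=(-1.019917, -5.485378)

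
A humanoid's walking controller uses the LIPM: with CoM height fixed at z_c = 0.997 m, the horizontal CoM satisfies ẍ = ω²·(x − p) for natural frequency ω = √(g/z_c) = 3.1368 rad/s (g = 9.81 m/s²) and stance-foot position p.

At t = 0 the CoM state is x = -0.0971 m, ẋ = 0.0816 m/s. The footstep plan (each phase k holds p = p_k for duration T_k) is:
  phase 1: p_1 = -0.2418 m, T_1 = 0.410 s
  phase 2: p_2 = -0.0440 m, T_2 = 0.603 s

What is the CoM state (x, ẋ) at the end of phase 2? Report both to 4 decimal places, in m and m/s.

x = 1.3355, ẋ = 4.4053

phase 1: p=-0.2418, T=0.410, ωT=1.286088, cosh=1.947476, sinh=1.671127; start (x,ẋ)=(-0.097100, 0.081600) → end (x,ẋ)=(0.083472, 0.917430)
phase 2: p=-0.0440, T=0.603, ωT=1.891490, cosh=3.390044, sinh=3.239197; start (x,ẋ)=(0.083472, 0.917430) → end (x,ẋ)=(1.335515, 4.405336)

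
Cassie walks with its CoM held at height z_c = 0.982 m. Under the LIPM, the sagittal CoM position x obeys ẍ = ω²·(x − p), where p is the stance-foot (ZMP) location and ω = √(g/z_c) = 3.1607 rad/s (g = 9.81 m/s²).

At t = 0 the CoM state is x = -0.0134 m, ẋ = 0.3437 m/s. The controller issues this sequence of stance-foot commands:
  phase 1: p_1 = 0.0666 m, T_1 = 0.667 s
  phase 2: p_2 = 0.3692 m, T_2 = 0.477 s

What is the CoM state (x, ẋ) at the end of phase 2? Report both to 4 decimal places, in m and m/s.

x = 0.1842, ẋ = -0.3569

phase 1: p=0.0666, T=0.667, ωT=2.108187, cosh=4.177379, sinh=4.055921; start (x,ẋ)=(-0.013400, 0.343700) → end (x,ẋ)=(0.173458, 0.410201)
phase 2: p=0.3692, T=0.477, ωT=1.507654, cosh=2.368776, sinh=2.147347; start (x,ẋ)=(0.173458, 0.410201) → end (x,ẋ)=(0.184217, -0.356853)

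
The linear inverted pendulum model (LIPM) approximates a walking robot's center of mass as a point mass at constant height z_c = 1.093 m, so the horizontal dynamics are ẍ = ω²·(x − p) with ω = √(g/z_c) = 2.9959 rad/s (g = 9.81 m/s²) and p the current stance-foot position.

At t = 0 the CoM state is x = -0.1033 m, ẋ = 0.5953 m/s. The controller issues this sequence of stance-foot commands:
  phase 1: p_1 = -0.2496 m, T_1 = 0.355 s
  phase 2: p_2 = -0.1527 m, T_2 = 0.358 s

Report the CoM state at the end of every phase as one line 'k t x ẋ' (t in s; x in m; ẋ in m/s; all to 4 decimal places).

1 0.3550 0.2410 1.5241
2 0.7130 1.1465 4.0100

phase 1: p=-0.2496, T=0.355, ωT=1.063544, cosh=1.620925, sinh=1.275695; start (x,ẋ)=(-0.103300, 0.595300) → end (x,ẋ)=(0.241028, 1.524074)
phase 2: p=-0.1527, T=0.358, ωT=1.072532, cosh=1.632456, sinh=1.290315; start (x,ẋ)=(0.241028, 1.524074) → end (x,ẋ)=(1.146453, 4.010001)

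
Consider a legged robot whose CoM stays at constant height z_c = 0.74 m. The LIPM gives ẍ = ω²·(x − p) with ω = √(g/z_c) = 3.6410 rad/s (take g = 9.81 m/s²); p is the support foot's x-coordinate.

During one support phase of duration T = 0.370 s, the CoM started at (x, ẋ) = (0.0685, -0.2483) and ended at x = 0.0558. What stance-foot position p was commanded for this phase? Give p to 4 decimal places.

p = -0.0356

ωT = 3.6410·0.370 = 1.347170; cosh(ωT) = 2.053250, sinh(ωT) = 1.793275
x(T) = p + (x₀−p)·cosh(ωT) + (ẋ₀/ω)·sinh(ωT) ⇒ p·(1 − cosh) = x(T) − x₀·cosh − (ẋ₀/ω)·sinh
numerator   = 0.0558 − (0.0685)·2.053250 − (-0.2483/3.6410)·1.793275 = 0.037446
denominator = 1 − 2.053250 = -1.053250
p = 0.037446 / -1.053250 = -0.0356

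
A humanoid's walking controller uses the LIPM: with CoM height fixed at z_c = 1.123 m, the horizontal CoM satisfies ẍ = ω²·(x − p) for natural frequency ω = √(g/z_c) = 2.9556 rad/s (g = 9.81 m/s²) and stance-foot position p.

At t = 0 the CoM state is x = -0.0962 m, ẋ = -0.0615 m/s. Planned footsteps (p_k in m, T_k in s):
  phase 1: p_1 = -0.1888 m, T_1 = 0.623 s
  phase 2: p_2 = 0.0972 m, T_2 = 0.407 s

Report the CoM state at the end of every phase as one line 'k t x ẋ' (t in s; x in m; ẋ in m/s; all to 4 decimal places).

phase 1: p=-0.1888, T=0.623, ωT=1.841339, cosh=3.231789, sinh=3.073184; start (x,ẋ)=(-0.096200, -0.061500) → end (x,ẋ)=(0.046517, 0.642340)
phase 2: p=0.0972, T=0.407, ωT=1.202929, cosh=1.815085, sinh=1.514772; start (x,ẋ)=(0.046517, 0.642340) → end (x,ẋ)=(0.334411, 0.938991)

1 0.6230 0.0465 0.6423
2 1.0300 0.3344 0.9390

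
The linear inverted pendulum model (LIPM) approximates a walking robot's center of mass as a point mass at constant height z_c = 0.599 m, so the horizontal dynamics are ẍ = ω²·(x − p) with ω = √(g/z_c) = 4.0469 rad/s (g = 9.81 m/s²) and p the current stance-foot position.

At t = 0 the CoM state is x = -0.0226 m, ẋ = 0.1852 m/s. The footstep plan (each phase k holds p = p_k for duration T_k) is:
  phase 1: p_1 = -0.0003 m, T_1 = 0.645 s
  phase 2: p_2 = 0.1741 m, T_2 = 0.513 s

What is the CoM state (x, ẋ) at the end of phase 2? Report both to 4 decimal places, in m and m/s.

phase 1: p=-0.0003, T=0.645, ωT=2.610251, cosh=6.837987, sinh=6.764471; start (x,ẋ)=(-0.022600, 0.185200) → end (x,ẋ)=(0.156778, 0.655930)
phase 2: p=0.1741, T=0.513, ωT=2.076060, cosh=4.049207, sinh=3.923784; start (x,ẋ)=(0.156778, 0.655930) → end (x,ẋ)=(0.739935, 2.380940)

x = 0.7399, ẋ = 2.3809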